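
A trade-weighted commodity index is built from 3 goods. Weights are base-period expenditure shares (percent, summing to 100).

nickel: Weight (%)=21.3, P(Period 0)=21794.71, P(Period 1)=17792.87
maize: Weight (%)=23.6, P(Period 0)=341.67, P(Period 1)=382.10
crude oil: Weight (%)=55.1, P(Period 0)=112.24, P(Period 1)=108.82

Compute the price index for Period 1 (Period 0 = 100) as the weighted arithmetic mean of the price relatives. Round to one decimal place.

nickel: 21.3 × (17792.87/21794.71) = 21.3 × 0.816385 = 17.3890
maize: 23.6 × (382.10/341.67) = 23.6 × 1.118331 = 26.3926
crude oil: 55.1 × (108.82/112.24) = 55.1 × 0.969530 = 53.4211
Index = Σ wᵢ·(p₁ᵢ/p₀ᵢ) = 17.3890 + 26.3926 + 53.4211 = 97.2027

97.2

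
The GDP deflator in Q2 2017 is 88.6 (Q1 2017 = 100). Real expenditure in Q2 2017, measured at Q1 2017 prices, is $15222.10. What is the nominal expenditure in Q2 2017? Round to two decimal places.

13486.78

Nominal = Real × (Index/100) = 15222.10 × (88.6/100)
        = 15222.10 × 0.886 = 13486.7806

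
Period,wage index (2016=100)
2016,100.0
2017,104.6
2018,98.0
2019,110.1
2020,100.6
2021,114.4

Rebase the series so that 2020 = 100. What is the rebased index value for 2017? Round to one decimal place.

Rebased(2017) = 104.6 / 100.6 × 100 = 103.9761

104.0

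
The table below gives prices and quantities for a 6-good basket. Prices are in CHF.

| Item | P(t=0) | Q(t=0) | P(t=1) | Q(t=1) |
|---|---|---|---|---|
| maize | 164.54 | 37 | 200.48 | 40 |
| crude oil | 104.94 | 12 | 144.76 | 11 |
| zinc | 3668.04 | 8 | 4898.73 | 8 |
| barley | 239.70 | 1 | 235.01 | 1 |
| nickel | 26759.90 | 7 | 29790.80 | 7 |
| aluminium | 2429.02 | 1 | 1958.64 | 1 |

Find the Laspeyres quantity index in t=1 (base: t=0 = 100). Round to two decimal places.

100.17

Laspeyres quantity index uses base-period prices as weights.
ΣP(t=0)·Q(t=1) = 164.54×40 + 104.94×11 + 3668.04×8 + 239.70×1 + 26759.90×7 + 2429.02×1 = 6581.6 + 1154.34 + 29344.32 + 239.7 + 187319.3 + 2429.02 = 227068.28
ΣP(t=0)·Q(t=0) = 164.54×37 + 104.94×12 + 3668.04×8 + 239.70×1 + 26759.90×7 + 2429.02×1 = 6087.98 + 1259.28 + 29344.32 + 239.7 + 187319.3 + 2429.02 = 226679.6
Index = 227068.28 / 226679.6 × 100 = 100.1715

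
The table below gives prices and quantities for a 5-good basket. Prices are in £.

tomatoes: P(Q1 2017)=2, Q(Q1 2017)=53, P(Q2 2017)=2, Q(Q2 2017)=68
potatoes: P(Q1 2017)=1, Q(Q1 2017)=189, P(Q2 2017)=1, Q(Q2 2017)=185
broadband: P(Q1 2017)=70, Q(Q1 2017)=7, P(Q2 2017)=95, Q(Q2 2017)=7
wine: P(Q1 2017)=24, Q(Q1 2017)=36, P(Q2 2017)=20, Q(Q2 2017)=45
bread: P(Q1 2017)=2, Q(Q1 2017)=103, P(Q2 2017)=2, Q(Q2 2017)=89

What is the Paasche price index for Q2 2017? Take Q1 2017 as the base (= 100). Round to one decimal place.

Paasche price index uses current-period quantities as weights.
ΣP(Q2 2017)·Q(Q2 2017) = 2×68 + 1×185 + 95×7 + 20×45 + 2×89 = 136 + 185 + 665 + 900 + 178 = 2064
ΣP(Q1 2017)·Q(Q2 2017) = 2×68 + 1×185 + 70×7 + 24×45 + 2×89 = 136 + 185 + 490 + 1080 + 178 = 2069
Index = 2064 / 2069 × 100 = 99.7583

99.8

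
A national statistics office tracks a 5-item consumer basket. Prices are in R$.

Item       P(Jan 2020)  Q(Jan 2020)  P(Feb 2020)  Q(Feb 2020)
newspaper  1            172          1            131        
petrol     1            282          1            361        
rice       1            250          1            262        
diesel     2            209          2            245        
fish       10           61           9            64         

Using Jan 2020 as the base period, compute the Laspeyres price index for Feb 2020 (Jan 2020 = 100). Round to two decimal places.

96.48

Laspeyres price index uses base-period quantities as weights.
ΣP(Feb 2020)·Q(Jan 2020) = 1×172 + 1×282 + 1×250 + 2×209 + 9×61 = 172 + 282 + 250 + 418 + 549 = 1671
ΣP(Jan 2020)·Q(Jan 2020) = 1×172 + 1×282 + 1×250 + 2×209 + 10×61 = 172 + 282 + 250 + 418 + 610 = 1732
Index = 1671 / 1732 × 100 = 96.4781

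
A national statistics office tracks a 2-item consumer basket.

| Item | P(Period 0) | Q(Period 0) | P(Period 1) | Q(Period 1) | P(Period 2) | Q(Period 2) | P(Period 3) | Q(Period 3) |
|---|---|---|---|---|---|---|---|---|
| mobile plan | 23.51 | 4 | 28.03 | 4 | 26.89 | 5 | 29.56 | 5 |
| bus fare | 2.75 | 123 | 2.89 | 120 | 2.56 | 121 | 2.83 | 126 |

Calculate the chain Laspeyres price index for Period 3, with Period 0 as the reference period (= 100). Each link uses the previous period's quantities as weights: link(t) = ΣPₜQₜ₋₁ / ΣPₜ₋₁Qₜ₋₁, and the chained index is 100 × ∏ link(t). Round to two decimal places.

107.89

Link Period 0→Period 1:
ΣP(Period 1)Q(Period 0) = 28.03×4 + 2.89×123 = 112.12 + 355.47 = 467.59
ΣP(Period 0)Q(Period 0) = 23.51×4 + 2.75×123 = 94.04 + 338.25 = 432.29
link = 467.59/432.29 = 1.081658
Link Period 1→Period 2:
ΣP(Period 2)Q(Period 1) = 26.89×4 + 2.56×120 = 107.56 + 307.2 = 414.76
ΣP(Period 1)Q(Period 1) = 28.03×4 + 2.89×120 = 112.12 + 346.8 = 458.92
link = 414.76/458.92 = 0.903774
Link Period 2→Period 3:
ΣP(Period 3)Q(Period 2) = 29.56×5 + 2.83×121 = 147.8 + 342.43 = 490.23
ΣP(Period 2)Q(Period 2) = 26.89×5 + 2.56×121 = 134.45 + 309.76 = 444.21
link = 490.23/444.21 = 1.103600
Chained index = 100 × 1.081658 × 0.903774 × 1.103600 = 107.8851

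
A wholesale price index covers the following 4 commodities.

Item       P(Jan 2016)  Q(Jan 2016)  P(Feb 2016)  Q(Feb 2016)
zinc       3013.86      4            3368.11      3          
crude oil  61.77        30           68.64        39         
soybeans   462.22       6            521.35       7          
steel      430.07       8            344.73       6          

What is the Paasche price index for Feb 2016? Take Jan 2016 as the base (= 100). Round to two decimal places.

Paasche price index uses current-period quantities as weights.
ΣP(Feb 2016)·Q(Feb 2016) = 3368.11×3 + 68.64×39 + 521.35×7 + 344.73×6 = 10104.33 + 2676.96 + 3649.45 + 2068.38 = 18499.12
ΣP(Jan 2016)·Q(Feb 2016) = 3013.86×3 + 61.77×39 + 462.22×7 + 430.07×6 = 9041.58 + 2409.03 + 3235.54 + 2580.42 = 17266.57
Index = 18499.12 / 17266.57 × 100 = 107.1384

107.14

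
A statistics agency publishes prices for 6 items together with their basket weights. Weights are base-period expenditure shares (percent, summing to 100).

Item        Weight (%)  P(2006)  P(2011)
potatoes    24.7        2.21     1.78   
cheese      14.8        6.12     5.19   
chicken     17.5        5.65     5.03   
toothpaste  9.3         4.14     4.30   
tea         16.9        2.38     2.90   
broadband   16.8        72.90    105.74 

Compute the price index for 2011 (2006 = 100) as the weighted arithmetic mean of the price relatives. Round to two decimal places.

potatoes: 24.7 × (1.78/2.21) = 24.7 × 0.805430 = 19.8941
cheese: 14.8 × (5.19/6.12) = 14.8 × 0.848039 = 12.5510
chicken: 17.5 × (5.03/5.65) = 17.5 × 0.890265 = 15.5796
toothpaste: 9.3 × (4.30/4.14) = 9.3 × 1.038647 = 9.6594
tea: 16.9 × (2.90/2.38) = 16.9 × 1.218487 = 20.5924
broadband: 16.8 × (105.74/72.90) = 16.8 × 1.450480 = 24.3681
Index = Σ wᵢ·(p₁ᵢ/p₀ᵢ) = 19.8941 + 12.5510 + 15.5796 + 9.6594 + 20.5924 + 24.3681 = 102.6447

102.64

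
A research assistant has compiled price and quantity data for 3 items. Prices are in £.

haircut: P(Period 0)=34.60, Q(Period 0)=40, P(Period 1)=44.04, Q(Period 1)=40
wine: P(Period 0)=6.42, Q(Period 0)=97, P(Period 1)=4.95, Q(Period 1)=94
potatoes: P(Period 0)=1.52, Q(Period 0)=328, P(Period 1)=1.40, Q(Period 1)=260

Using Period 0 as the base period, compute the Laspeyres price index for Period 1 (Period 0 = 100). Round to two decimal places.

107.81

Laspeyres price index uses base-period quantities as weights.
ΣP(Period 1)·Q(Period 0) = 44.04×40 + 4.95×97 + 1.40×328 = 1761.6 + 480.15 + 459.2 = 2700.95
ΣP(Period 0)·Q(Period 0) = 34.60×40 + 6.42×97 + 1.52×328 = 1384 + 622.74 + 498.56 = 2505.3
Index = 2700.95 / 2505.3 × 100 = 107.8094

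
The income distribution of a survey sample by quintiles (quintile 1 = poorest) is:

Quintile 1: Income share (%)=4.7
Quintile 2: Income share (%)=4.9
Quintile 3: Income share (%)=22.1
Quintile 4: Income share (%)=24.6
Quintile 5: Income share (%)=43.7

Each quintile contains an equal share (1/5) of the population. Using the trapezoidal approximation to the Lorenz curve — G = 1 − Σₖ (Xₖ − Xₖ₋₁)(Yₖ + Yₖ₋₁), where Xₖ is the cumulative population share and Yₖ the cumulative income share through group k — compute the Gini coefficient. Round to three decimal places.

Cumulative income shares Yₖ: 0.0470, 0.0960, 0.3170, 0.5630, 1.0000
Σ (Xₖ−Xₖ₋₁)(Yₖ+Yₖ₋₁) = (1/5)(0.0470+0.0000) + (1/5)(0.0960+0.0470) + (1/5)(0.3170+0.0960) + (1/5)(0.5630+0.3170) + (1/5)(1.0000+0.5630)
  = 0.0094 + 0.0286 + 0.0826 + 0.1760 + 0.3126 = 0.6092
G = 1 − 0.6092 = 0.3908

0.391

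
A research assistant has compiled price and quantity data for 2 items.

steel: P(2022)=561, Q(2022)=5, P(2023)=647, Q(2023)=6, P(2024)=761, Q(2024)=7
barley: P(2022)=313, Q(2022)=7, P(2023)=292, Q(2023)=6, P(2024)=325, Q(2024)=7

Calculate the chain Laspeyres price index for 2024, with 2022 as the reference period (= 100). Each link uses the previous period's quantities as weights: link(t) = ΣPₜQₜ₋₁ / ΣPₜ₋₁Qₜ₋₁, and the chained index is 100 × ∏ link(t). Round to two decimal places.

122.21

Link 2022→2023:
ΣP(2023)Q(2022) = 647×5 + 292×7 = 3235 + 2044 = 5279
ΣP(2022)Q(2022) = 561×5 + 313×7 = 2805 + 2191 = 4996
link = 5279/4996 = 1.056645
Link 2023→2024:
ΣP(2024)Q(2023) = 761×6 + 325×6 = 4566 + 1950 = 6516
ΣP(2023)Q(2023) = 647×6 + 292×6 = 3882 + 1752 = 5634
link = 6516/5634 = 1.156550
Chained index = 100 × 1.056645 × 1.156550 = 122.2063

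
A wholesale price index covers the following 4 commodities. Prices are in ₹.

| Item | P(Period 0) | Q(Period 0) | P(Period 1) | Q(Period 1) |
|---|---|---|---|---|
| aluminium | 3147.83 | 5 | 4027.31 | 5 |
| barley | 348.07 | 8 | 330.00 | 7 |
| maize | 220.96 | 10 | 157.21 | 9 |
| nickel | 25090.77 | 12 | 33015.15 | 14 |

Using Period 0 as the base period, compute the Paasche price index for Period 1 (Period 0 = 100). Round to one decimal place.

Paasche price index uses current-period quantities as weights.
ΣP(Period 1)·Q(Period 1) = 4027.31×5 + 330.00×7 + 157.21×9 + 33015.15×14 = 20136.55 + 2310 + 1414.89 + 462212.1 = 486073.54
ΣP(Period 0)·Q(Period 1) = 3147.83×5 + 348.07×7 + 220.96×9 + 25090.77×14 = 15739.15 + 2436.49 + 1988.64 + 351270.78 = 371435.06
Index = 486073.54 / 371435.06 × 100 = 130.8637

130.9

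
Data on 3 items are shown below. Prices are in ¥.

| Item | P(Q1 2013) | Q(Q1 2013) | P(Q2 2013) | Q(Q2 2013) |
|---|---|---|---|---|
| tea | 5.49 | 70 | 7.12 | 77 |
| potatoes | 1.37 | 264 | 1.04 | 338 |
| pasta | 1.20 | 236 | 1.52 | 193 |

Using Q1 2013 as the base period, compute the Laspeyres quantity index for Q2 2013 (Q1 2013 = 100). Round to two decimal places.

108.57

Laspeyres quantity index uses base-period prices as weights.
ΣP(Q1 2013)·Q(Q2 2013) = 5.49×77 + 1.37×338 + 1.20×193 = 422.73 + 463.06 + 231.6 = 1117.39
ΣP(Q1 2013)·Q(Q1 2013) = 5.49×70 + 1.37×264 + 1.20×236 = 384.3 + 361.68 + 283.2 = 1029.18
Index = 1117.39 / 1029.18 × 100 = 108.5709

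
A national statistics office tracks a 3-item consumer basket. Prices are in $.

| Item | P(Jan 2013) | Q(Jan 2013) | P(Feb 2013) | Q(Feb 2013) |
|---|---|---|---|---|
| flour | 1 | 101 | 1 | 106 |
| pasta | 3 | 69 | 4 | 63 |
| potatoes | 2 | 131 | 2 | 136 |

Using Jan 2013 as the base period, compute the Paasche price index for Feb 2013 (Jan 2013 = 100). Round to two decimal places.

Paasche price index uses current-period quantities as weights.
ΣP(Feb 2013)·Q(Feb 2013) = 1×106 + 4×63 + 2×136 = 106 + 252 + 272 = 630
ΣP(Jan 2013)·Q(Feb 2013) = 1×106 + 3×63 + 2×136 = 106 + 189 + 272 = 567
Index = 630 / 567 × 100 = 111.1111

111.11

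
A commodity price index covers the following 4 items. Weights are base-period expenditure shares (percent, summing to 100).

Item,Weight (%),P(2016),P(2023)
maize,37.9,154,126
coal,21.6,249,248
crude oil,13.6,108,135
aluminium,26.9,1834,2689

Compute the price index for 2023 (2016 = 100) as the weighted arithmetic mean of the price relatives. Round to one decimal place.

109.0

maize: 37.9 × (126/154) = 37.9 × 0.818182 = 31.0091
coal: 21.6 × (248/249) = 21.6 × 0.995984 = 21.5133
crude oil: 13.6 × (135/108) = 13.6 × 1.250000 = 17.0000
aluminium: 26.9 × (2689/1834) = 26.9 × 1.466194 = 39.4406
Index = Σ wᵢ·(p₁ᵢ/p₀ᵢ) = 31.0091 + 21.5133 + 17.0000 + 39.4406 = 108.9630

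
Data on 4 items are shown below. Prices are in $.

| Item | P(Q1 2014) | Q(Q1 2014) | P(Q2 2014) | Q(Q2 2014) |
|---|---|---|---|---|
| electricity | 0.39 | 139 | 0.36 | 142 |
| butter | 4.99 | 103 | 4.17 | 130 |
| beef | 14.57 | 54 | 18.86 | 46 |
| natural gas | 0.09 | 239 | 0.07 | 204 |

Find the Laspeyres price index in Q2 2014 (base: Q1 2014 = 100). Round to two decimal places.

110.04

Laspeyres price index uses base-period quantities as weights.
ΣP(Q2 2014)·Q(Q1 2014) = 0.36×139 + 4.17×103 + 18.86×54 + 0.07×239 = 50.04 + 429.51 + 1018.44 + 16.73 = 1514.72
ΣP(Q1 2014)·Q(Q1 2014) = 0.39×139 + 4.99×103 + 14.57×54 + 0.09×239 = 54.21 + 513.97 + 786.78 + 21.51 = 1376.47
Index = 1514.72 / 1376.47 × 100 = 110.0438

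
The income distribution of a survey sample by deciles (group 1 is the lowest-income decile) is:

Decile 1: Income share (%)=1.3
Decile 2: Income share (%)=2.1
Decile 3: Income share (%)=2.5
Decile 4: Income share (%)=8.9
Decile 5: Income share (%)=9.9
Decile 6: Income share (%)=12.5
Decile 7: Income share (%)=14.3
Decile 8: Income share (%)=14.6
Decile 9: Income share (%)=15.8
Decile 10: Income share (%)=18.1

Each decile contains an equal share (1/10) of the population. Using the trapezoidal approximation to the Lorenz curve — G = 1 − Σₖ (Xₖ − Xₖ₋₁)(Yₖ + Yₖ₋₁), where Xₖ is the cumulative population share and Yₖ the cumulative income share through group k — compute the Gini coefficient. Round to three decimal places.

0.326

Cumulative income shares Yₖ: 0.0130, 0.0340, 0.0590, 0.1480, 0.2470, 0.3720, 0.5150, 0.6610, 0.8190, 1.0000
Σ (Xₖ−Xₖ₋₁)(Yₖ+Yₖ₋₁) = (1/10)(0.0130+0.0000) + (1/10)(0.0340+0.0130) + (1/10)(0.0590+0.0340) + (1/10)(0.1480+0.0590) + (1/10)(0.2470+0.1480) + (1/10)(0.3720+0.2470) + (1/10)(0.5150+0.3720) + (1/10)(0.6610+0.5150) + (1/10)(0.8190+0.6610) + (1/10)(1.0000+0.8190)
  = 0.0013 + 0.0047 + 0.0093 + 0.0207 + 0.0395 + 0.0619 + 0.0887 + 0.1176 + 0.1480 + 0.1819 = 0.6736
G = 1 − 0.6736 = 0.3264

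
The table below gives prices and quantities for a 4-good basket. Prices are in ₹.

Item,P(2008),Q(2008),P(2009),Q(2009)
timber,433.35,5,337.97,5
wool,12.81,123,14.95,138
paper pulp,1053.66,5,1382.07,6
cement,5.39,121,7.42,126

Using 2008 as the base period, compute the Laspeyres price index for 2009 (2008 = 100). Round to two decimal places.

Laspeyres price index uses base-period quantities as weights.
ΣP(2009)·Q(2008) = 337.97×5 + 14.95×123 + 1382.07×5 + 7.42×121 = 1689.85 + 1838.85 + 6910.35 + 897.82 = 11336.87
ΣP(2008)·Q(2008) = 433.35×5 + 12.81×123 + 1053.66×5 + 5.39×121 = 2166.75 + 1575.63 + 5268.3 + 652.19 = 9662.87
Index = 11336.87 / 9662.87 × 100 = 117.3240

117.32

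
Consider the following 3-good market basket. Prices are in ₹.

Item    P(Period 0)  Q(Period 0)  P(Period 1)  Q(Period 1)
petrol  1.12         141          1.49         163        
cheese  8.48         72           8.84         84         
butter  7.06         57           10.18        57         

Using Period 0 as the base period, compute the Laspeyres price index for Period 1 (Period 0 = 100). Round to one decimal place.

Laspeyres price index uses base-period quantities as weights.
ΣP(Period 1)·Q(Period 0) = 1.49×141 + 8.84×72 + 10.18×57 = 210.09 + 636.48 + 580.26 = 1426.83
ΣP(Period 0)·Q(Period 0) = 1.12×141 + 8.48×72 + 7.06×57 = 157.92 + 610.56 + 402.42 = 1170.9
Index = 1426.83 / 1170.9 × 100 = 121.8575

121.9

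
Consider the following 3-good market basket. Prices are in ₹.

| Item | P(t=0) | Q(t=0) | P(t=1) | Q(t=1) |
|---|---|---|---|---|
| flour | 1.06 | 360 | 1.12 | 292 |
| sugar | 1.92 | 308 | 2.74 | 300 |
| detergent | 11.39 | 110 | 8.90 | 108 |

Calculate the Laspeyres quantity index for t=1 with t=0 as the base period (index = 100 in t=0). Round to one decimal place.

Laspeyres quantity index uses base-period prices as weights.
ΣP(t=0)·Q(t=1) = 1.06×292 + 1.92×300 + 11.39×108 = 309.52 + 576 + 1230.12 = 2115.64
ΣP(t=0)·Q(t=0) = 1.06×360 + 1.92×308 + 11.39×110 = 381.6 + 591.36 + 1252.9 = 2225.86
Index = 2115.64 / 2225.86 × 100 = 95.0482

95.0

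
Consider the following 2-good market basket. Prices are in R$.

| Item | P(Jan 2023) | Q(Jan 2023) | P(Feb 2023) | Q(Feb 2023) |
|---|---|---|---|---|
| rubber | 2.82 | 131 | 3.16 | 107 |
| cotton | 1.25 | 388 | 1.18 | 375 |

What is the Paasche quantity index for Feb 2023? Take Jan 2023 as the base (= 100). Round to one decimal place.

89.5

Paasche quantity index uses current-period prices as weights.
ΣP(Feb 2023)·Q(Feb 2023) = 3.16×107 + 1.18×375 = 338.12 + 442.5 = 780.62
ΣP(Feb 2023)·Q(Jan 2023) = 3.16×131 + 1.18×388 = 413.96 + 457.84 = 871.8
Index = 780.62 / 871.8 × 100 = 89.5412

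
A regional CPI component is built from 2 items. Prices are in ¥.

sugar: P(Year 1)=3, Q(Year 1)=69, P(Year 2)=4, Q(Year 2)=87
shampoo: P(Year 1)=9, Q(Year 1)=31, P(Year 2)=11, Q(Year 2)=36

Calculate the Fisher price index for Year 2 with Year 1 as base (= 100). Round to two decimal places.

127.07

Laspeyres component (base-period weights):
ΣP(Year 2)Q(Year 1) = 4×69 + 11×31 = 276 + 341 = 617
ΣP(Year 1)Q(Year 1) = 3×69 + 9×31 = 207 + 279 = 486
L = 617 / 486 × 100 = 126.9547
Paasche component (current-period weights):
ΣP(Year 2)Q(Year 2) = 4×87 + 11×36 = 348 + 396 = 744
ΣP(Year 1)Q(Year 2) = 3×87 + 9×36 = 261 + 324 = 585
P = 744 / 585 × 100 = 127.1795
Fisher = √(L × P) = √(126.9547 × 127.1795) = 127.0671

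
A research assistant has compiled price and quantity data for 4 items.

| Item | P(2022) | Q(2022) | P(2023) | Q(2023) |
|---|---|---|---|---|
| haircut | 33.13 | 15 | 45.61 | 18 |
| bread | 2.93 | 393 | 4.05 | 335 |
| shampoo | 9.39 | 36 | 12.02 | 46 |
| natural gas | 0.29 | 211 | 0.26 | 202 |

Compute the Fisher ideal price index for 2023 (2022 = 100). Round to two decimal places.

134.75

Laspeyres component (base-period weights):
ΣP(2023)Q(2022) = 45.61×15 + 4.05×393 + 12.02×36 + 0.26×211 = 684.15 + 1591.65 + 432.72 + 54.86 = 2763.38
ΣP(2022)Q(2022) = 33.13×15 + 2.93×393 + 9.39×36 + 0.29×211 = 496.95 + 1151.49 + 338.04 + 61.19 = 2047.67
L = 2763.38 / 2047.67 × 100 = 134.9524
Paasche component (current-period weights):
ΣP(2023)Q(2023) = 45.61×18 + 4.05×335 + 12.02×46 + 0.26×202 = 820.98 + 1356.75 + 552.92 + 52.52 = 2783.17
ΣP(2022)Q(2023) = 33.13×18 + 2.93×335 + 9.39×46 + 0.29×202 = 596.34 + 981.55 + 431.94 + 58.58 = 2068.41
P = 2783.17 / 2068.41 × 100 = 134.5560
Fisher = √(L × P) = √(134.9524 × 134.5560) = 134.7541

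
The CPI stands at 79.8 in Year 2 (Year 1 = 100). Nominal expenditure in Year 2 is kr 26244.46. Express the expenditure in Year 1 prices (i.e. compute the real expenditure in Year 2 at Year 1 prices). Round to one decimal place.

Real = Nominal ÷ (Index/100) = 26244.46 ÷ (79.8/100)
     = 26244.46 ÷ 0.798 = 32887.7945

32887.8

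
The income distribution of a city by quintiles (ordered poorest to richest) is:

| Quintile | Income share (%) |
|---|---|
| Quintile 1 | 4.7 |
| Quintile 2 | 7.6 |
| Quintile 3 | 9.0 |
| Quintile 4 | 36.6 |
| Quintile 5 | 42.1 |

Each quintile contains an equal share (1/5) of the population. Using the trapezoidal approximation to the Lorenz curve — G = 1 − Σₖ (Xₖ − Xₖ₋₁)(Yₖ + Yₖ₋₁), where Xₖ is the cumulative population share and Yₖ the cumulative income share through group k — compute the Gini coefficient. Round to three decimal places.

Cumulative income shares Yₖ: 0.0470, 0.1230, 0.2130, 0.5790, 1.0000
Σ (Xₖ−Xₖ₋₁)(Yₖ+Yₖ₋₁) = (1/5)(0.0470+0.0000) + (1/5)(0.1230+0.0470) + (1/5)(0.2130+0.1230) + (1/5)(0.5790+0.2130) + (1/5)(1.0000+0.5790)
  = 0.0094 + 0.0340 + 0.0672 + 0.1584 + 0.3158 = 0.5848
G = 1 − 0.5848 = 0.4152

0.415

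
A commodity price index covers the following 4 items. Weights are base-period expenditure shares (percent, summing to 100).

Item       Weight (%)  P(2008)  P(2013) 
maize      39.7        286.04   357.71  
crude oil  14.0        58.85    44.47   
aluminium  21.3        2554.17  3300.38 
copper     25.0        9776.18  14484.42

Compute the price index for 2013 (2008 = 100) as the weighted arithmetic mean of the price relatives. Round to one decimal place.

124.8

maize: 39.7 × (357.71/286.04) = 39.7 × 1.250559 = 49.6472
crude oil: 14.0 × (44.47/58.85) = 14.0 × 0.755650 = 10.5791
aluminium: 21.3 × (3300.38/2554.17) = 21.3 × 1.292154 = 27.5229
copper: 25.0 × (14484.42/9776.18) = 25.0 × 1.481603 = 37.0401
Index = Σ wᵢ·(p₁ᵢ/p₀ᵢ) = 49.6472 + 10.5791 + 27.5229 + 37.0401 = 124.7893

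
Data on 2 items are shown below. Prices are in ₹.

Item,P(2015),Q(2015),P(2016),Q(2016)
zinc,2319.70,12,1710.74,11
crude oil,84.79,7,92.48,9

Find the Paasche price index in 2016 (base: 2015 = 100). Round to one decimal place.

Paasche price index uses current-period quantities as weights.
ΣP(2016)·Q(2016) = 1710.74×11 + 92.48×9 = 18818.14 + 832.32 = 19650.46
ΣP(2015)·Q(2016) = 2319.70×11 + 84.79×9 = 25516.7 + 763.11 = 26279.81
Index = 19650.46 / 26279.81 × 100 = 74.7740

74.8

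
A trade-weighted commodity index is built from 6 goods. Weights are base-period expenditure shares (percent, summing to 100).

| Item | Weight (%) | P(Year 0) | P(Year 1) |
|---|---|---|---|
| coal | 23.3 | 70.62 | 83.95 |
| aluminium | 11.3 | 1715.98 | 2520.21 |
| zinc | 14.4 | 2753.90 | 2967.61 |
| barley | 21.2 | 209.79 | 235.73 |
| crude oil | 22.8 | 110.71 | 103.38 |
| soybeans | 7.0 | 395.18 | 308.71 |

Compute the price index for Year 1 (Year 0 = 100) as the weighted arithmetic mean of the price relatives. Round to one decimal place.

coal: 23.3 × (83.95/70.62) = 23.3 × 1.188757 = 27.6980
aluminium: 11.3 × (2520.21/1715.98) = 11.3 × 1.468671 = 16.5960
zinc: 14.4 × (2967.61/2753.90) = 14.4 × 1.077603 = 15.5175
barley: 21.2 × (235.73/209.79) = 21.2 × 1.123647 = 23.8213
crude oil: 22.8 × (103.38/110.71) = 22.8 × 0.933791 = 21.2904
soybeans: 7.0 × (308.71/395.18) = 7.0 × 0.781188 = 5.4683
Index = Σ wᵢ·(p₁ᵢ/p₀ᵢ) = 27.6980 + 16.5960 + 15.5175 + 23.8213 + 21.2904 + 5.4683 = 110.3916

110.4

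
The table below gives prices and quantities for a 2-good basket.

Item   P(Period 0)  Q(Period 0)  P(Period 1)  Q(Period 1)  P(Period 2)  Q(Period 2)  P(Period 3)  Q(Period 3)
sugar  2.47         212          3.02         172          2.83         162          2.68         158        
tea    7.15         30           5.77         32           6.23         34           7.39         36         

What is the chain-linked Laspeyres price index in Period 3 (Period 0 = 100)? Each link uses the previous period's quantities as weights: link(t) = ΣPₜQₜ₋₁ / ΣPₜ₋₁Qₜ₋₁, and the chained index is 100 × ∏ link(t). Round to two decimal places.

109.80

Link Period 0→Period 1:
ΣP(Period 1)Q(Period 0) = 3.02×212 + 5.77×30 = 640.24 + 173.1 = 813.34
ΣP(Period 0)Q(Period 0) = 2.47×212 + 7.15×30 = 523.64 + 214.5 = 738.14
link = 813.34/738.14 = 1.101878
Link Period 1→Period 2:
ΣP(Period 2)Q(Period 1) = 2.83×172 + 6.23×32 = 486.76 + 199.36 = 686.12
ΣP(Period 1)Q(Period 1) = 3.02×172 + 5.77×32 = 519.44 + 184.64 = 704.08
link = 686.12/704.08 = 0.974492
Link Period 2→Period 3:
ΣP(Period 3)Q(Period 2) = 2.68×162 + 7.39×34 = 434.16 + 251.26 = 685.42
ΣP(Period 2)Q(Period 2) = 2.83×162 + 6.23×34 = 458.46 + 211.82 = 670.28
link = 685.42/670.28 = 1.022588
Chained index = 100 × 1.101878 × 0.974492 × 1.022588 = 109.8024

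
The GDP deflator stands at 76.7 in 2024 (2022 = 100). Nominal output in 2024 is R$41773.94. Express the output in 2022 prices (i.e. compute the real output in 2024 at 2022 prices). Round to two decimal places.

54464.07

Real = Nominal ÷ (Index/100) = 41773.94 ÷ (76.7/100)
     = 41773.94 ÷ 0.767 = 54464.0678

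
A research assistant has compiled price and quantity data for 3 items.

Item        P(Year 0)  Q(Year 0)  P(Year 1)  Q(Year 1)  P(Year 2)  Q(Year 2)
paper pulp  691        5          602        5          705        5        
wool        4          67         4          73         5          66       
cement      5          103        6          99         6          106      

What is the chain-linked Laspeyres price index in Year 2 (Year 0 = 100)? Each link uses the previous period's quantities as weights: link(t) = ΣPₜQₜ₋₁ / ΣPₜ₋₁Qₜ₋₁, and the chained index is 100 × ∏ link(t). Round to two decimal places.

105.80

Link Year 0→Year 1:
ΣP(Year 1)Q(Year 0) = 602×5 + 4×67 + 6×103 = 3010 + 268 + 618 = 3896
ΣP(Year 0)Q(Year 0) = 691×5 + 4×67 + 5×103 = 3455 + 268 + 515 = 4238
link = 3896/4238 = 0.919302
Link Year 1→Year 2:
ΣP(Year 2)Q(Year 1) = 705×5 + 5×73 + 6×99 = 3525 + 365 + 594 = 4484
ΣP(Year 1)Q(Year 1) = 602×5 + 4×73 + 6×99 = 3010 + 292 + 594 = 3896
link = 4484/3896 = 1.150924
Chained index = 100 × 0.919302 × 1.150924 = 105.8046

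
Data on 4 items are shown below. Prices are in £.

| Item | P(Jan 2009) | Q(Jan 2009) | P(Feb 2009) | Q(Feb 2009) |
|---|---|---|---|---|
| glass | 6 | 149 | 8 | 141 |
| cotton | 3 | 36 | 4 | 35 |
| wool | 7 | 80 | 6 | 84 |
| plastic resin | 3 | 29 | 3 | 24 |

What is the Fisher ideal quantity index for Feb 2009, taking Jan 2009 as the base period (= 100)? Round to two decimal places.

97.30

Laspeyres component (base-period weights):
ΣP(Jan 2009)Q(Feb 2009) = 6×141 + 3×35 + 7×84 + 3×24 = 846 + 105 + 588 + 72 = 1611
ΣP(Jan 2009)Q(Jan 2009) = 6×149 + 3×36 + 7×80 + 3×29 = 894 + 108 + 560 + 87 = 1649
L = 1611 / 1649 × 100 = 97.6956
Paasche component (current-period weights):
ΣP(Feb 2009)Q(Feb 2009) = 8×141 + 4×35 + 6×84 + 3×24 = 1128 + 140 + 504 + 72 = 1844
ΣP(Feb 2009)Q(Jan 2009) = 8×149 + 4×36 + 6×80 + 3×29 = 1192 + 144 + 480 + 87 = 1903
P = 1844 / 1903 × 100 = 96.8996
Fisher = √(L × P) = √(97.6956 × 96.8996) = 97.2968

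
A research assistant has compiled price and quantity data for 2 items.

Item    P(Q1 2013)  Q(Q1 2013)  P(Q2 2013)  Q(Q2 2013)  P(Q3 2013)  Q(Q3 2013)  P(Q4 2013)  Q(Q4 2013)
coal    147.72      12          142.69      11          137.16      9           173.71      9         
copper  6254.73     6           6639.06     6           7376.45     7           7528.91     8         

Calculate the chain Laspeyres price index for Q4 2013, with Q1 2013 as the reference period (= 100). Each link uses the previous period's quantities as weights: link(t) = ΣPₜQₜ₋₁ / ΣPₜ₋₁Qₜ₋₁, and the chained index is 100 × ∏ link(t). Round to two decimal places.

119.94

Link Q1 2013→Q2 2013:
ΣP(Q2 2013)Q(Q1 2013) = 142.69×12 + 6639.06×6 = 1712.28 + 39834.36 = 41546.64
ΣP(Q1 2013)Q(Q1 2013) = 147.72×12 + 6254.73×6 = 1772.64 + 37528.38 = 39301.02
link = 41546.64/39301.02 = 1.057139
Link Q2 2013→Q3 2013:
ΣP(Q3 2013)Q(Q2 2013) = 137.16×11 + 7376.45×6 = 1508.76 + 44258.7 = 45767.46
ΣP(Q2 2013)Q(Q2 2013) = 142.69×11 + 6639.06×6 = 1569.59 + 39834.36 = 41403.95
link = 45767.46/41403.95 = 1.105389
Link Q3 2013→Q4 2013:
ΣP(Q4 2013)Q(Q3 2013) = 173.71×9 + 7528.91×7 = 1563.39 + 52702.37 = 54265.76
ΣP(Q3 2013)Q(Q3 2013) = 137.16×9 + 7376.45×7 = 1234.44 + 51635.15 = 52869.59
link = 54265.76/52869.59 = 1.026408
Chained index = 100 × 1.057139 × 1.105389 × 1.026408 = 119.9408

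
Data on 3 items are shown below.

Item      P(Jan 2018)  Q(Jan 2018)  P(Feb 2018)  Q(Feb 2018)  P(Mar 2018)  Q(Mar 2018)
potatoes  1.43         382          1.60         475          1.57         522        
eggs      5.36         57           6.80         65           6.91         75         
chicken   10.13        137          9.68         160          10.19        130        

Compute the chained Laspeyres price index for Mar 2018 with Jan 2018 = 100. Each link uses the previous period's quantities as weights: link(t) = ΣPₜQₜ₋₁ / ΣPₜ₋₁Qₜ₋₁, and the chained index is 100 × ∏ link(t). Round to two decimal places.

106.62

Link Jan 2018→Feb 2018:
ΣP(Feb 2018)Q(Jan 2018) = 1.60×382 + 6.80×57 + 9.68×137 = 611.2 + 387.6 + 1326.16 = 2324.96
ΣP(Jan 2018)Q(Jan 2018) = 1.43×382 + 5.36×57 + 10.13×137 = 546.26 + 305.52 + 1387.81 = 2239.59
link = 2324.96/2239.59 = 1.038119
Link Feb 2018→Mar 2018:
ΣP(Mar 2018)Q(Feb 2018) = 1.57×475 + 6.91×65 + 10.19×160 = 745.75 + 449.15 + 1630.4 = 2825.3
ΣP(Feb 2018)Q(Feb 2018) = 1.60×475 + 6.80×65 + 9.68×160 = 760 + 442 + 1548.8 = 2750.8
link = 2825.3/2750.8 = 1.027083
Chained index = 100 × 1.038119 × 1.027083 = 106.6234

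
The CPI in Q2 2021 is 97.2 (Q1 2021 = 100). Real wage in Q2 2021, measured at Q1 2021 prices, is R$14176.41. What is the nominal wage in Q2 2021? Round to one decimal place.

13779.5

Nominal = Real × (Index/100) = 14176.41 × (97.2/100)
        = 14176.41 × 0.972 = 13779.4705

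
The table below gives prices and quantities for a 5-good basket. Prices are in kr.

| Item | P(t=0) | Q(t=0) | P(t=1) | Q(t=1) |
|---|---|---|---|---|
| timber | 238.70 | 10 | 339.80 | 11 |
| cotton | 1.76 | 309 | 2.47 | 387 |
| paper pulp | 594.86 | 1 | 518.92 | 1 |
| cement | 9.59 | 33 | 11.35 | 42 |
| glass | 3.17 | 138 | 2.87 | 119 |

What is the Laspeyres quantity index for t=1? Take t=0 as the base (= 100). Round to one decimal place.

Laspeyres quantity index uses base-period prices as weights.
ΣP(t=0)·Q(t=1) = 238.70×11 + 1.76×387 + 594.86×1 + 9.59×42 + 3.17×119 = 2625.7 + 681.12 + 594.86 + 402.78 + 377.23 = 4681.69
ΣP(t=0)·Q(t=0) = 238.70×10 + 1.76×309 + 594.86×1 + 9.59×33 + 3.17×138 = 2387 + 543.84 + 594.86 + 316.47 + 437.46 = 4279.63
Index = 4681.69 / 4279.63 × 100 = 109.3947

109.4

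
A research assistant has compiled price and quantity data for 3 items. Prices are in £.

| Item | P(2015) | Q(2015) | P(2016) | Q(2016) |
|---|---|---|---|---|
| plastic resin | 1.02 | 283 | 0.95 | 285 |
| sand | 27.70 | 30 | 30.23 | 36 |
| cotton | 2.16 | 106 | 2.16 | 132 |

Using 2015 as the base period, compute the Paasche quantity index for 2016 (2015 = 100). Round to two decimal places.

Paasche quantity index uses current-period prices as weights.
ΣP(2016)·Q(2016) = 0.95×285 + 30.23×36 + 2.16×132 = 270.75 + 1088.28 + 285.12 = 1644.15
ΣP(2016)·Q(2015) = 0.95×283 + 30.23×30 + 2.16×106 = 268.85 + 906.9 + 228.96 = 1404.71
Index = 1644.15 / 1404.71 × 100 = 117.0455

117.05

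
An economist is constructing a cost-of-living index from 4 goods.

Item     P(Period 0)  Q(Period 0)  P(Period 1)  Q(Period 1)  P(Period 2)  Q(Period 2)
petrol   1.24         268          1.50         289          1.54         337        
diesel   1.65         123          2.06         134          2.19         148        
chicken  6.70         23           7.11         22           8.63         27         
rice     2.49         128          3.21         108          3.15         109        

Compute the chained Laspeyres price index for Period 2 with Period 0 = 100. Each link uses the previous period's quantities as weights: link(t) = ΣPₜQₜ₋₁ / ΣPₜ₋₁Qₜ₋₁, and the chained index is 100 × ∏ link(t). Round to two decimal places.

Link Period 0→Period 1:
ΣP(Period 1)Q(Period 0) = 1.50×268 + 2.06×123 + 7.11×23 + 3.21×128 = 402 + 253.38 + 163.53 + 410.88 = 1229.79
ΣP(Period 0)Q(Period 0) = 1.24×268 + 1.65×123 + 6.70×23 + 2.49×128 = 332.32 + 202.95 + 154.1 + 318.72 = 1008.09
link = 1229.79/1008.09 = 1.219921
Link Period 1→Period 2:
ΣP(Period 2)Q(Period 1) = 1.54×289 + 2.19×134 + 8.63×22 + 3.15×108 = 445.06 + 293.46 + 189.86 + 340.2 = 1268.58
ΣP(Period 1)Q(Period 1) = 1.50×289 + 2.06×134 + 7.11×22 + 3.21×108 = 433.5 + 276.04 + 156.42 + 346.68 = 1212.64
link = 1268.58/1212.64 = 1.046131
Chained index = 100 × 1.219921 × 1.046131 = 127.6197

127.62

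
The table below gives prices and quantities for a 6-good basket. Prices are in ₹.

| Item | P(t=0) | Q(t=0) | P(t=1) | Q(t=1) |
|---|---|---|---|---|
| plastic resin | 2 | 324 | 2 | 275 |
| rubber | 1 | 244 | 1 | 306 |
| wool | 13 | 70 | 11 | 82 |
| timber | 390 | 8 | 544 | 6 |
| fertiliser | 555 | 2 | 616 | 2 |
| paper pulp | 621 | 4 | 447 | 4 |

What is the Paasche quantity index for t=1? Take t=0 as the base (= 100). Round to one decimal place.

89.0

Paasche quantity index uses current-period prices as weights.
ΣP(t=1)·Q(t=1) = 2×275 + 1×306 + 11×82 + 544×6 + 616×2 + 447×4 = 550 + 306 + 902 + 3264 + 1232 + 1788 = 8042
ΣP(t=1)·Q(t=0) = 2×324 + 1×244 + 11×70 + 544×8 + 616×2 + 447×4 = 648 + 244 + 770 + 4352 + 1232 + 1788 = 9034
Index = 8042 / 9034 × 100 = 89.0193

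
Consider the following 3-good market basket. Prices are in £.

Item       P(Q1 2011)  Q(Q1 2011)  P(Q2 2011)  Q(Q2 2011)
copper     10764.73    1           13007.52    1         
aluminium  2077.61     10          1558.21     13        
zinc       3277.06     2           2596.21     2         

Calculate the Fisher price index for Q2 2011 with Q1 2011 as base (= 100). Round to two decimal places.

Laspeyres component (base-period weights):
ΣP(Q2 2011)Q(Q1 2011) = 13007.52×1 + 1558.21×10 + 2596.21×2 = 13007.52 + 15582.1 + 5192.42 = 33782.04
ΣP(Q1 2011)Q(Q1 2011) = 10764.73×1 + 2077.61×10 + 3277.06×2 = 10764.73 + 20776.1 + 6554.12 = 38094.95
L = 33782.04 / 38094.95 × 100 = 88.6785
Paasche component (current-period weights):
ΣP(Q2 2011)Q(Q2 2011) = 13007.52×1 + 1558.21×13 + 2596.21×2 = 13007.52 + 20256.73 + 5192.42 = 38456.67
ΣP(Q1 2011)Q(Q2 2011) = 10764.73×1 + 2077.61×13 + 3277.06×2 = 10764.73 + 27008.93 + 6554.12 = 44327.78
P = 38456.67 / 44327.78 × 100 = 86.7552
Fisher = √(L × P) = √(88.6785 × 86.7552) = 87.7116

87.71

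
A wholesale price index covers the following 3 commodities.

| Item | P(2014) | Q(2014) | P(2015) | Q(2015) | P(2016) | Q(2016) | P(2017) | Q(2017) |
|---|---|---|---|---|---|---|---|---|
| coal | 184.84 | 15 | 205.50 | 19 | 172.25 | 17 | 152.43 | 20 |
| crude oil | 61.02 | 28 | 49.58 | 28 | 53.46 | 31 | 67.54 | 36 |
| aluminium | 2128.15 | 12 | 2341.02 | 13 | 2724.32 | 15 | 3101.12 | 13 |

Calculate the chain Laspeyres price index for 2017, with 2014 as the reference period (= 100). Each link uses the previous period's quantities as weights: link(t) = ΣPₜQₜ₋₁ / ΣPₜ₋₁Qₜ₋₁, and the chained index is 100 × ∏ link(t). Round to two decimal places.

137.46

Link 2014→2015:
ΣP(2015)Q(2014) = 205.50×15 + 49.58×28 + 2341.02×12 = 3082.5 + 1388.24 + 28092.24 = 32562.98
ΣP(2014)Q(2014) = 184.84×15 + 61.02×28 + 2128.15×12 = 2772.6 + 1708.56 + 25537.8 = 30018.96
link = 32562.98/30018.96 = 1.084747
Link 2015→2016:
ΣP(2016)Q(2015) = 172.25×19 + 53.46×28 + 2724.32×13 = 3272.75 + 1496.88 + 35416.16 = 40185.79
ΣP(2015)Q(2015) = 205.50×19 + 49.58×28 + 2341.02×13 = 3904.5 + 1388.24 + 30433.26 = 35726
link = 40185.79/35726 = 1.124833
Link 2016→2017:
ΣP(2017)Q(2016) = 152.43×17 + 67.54×31 + 3101.12×15 = 2591.31 + 2093.74 + 46516.8 = 51201.85
ΣP(2016)Q(2016) = 172.25×17 + 53.46×31 + 2724.32×15 = 2928.25 + 1657.26 + 40864.8 = 45450.31
link = 51201.85/45450.31 = 1.126546
Chained index = 100 × 1.084747 × 1.124833 × 1.126546 = 137.4565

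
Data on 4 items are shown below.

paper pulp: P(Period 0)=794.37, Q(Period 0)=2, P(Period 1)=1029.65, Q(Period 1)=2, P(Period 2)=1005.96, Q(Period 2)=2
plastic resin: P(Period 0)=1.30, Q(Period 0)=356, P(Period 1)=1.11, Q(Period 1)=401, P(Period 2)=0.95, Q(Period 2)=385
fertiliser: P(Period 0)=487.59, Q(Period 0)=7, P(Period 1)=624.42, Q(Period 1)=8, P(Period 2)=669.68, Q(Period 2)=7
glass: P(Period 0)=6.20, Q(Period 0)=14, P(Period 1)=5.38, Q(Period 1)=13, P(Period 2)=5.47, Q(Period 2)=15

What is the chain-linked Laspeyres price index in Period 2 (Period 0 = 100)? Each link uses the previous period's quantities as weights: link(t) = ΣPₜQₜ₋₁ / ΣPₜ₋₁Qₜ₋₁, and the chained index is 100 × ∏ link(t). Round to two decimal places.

Link Period 0→Period 1:
ΣP(Period 1)Q(Period 0) = 1029.65×2 + 1.11×356 + 624.42×7 + 5.38×14 = 2059.3 + 395.16 + 4370.94 + 75.32 = 6900.72
ΣP(Period 0)Q(Period 0) = 794.37×2 + 1.30×356 + 487.59×7 + 6.20×14 = 1588.74 + 462.8 + 3413.13 + 86.8 = 5551.47
link = 6900.72/5551.47 = 1.243044
Link Period 1→Period 2:
ΣP(Period 2)Q(Period 1) = 1005.96×2 + 0.95×401 + 669.68×8 + 5.47×13 = 2011.92 + 380.95 + 5357.44 + 71.11 = 7821.42
ΣP(Period 1)Q(Period 1) = 1029.65×2 + 1.11×401 + 624.42×8 + 5.38×13 = 2059.3 + 445.11 + 4995.36 + 69.94 = 7569.71
link = 7821.42/7569.71 = 1.033252
Chained index = 100 × 1.243044 × 1.033252 = 128.4378

128.44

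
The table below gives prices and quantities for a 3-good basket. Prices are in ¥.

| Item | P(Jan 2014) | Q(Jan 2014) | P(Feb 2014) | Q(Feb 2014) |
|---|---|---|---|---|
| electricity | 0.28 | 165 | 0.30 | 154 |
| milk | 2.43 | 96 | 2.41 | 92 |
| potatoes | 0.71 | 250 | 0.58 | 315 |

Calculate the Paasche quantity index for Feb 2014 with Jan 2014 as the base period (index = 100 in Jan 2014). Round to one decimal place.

Paasche quantity index uses current-period prices as weights.
ΣP(Feb 2014)·Q(Feb 2014) = 0.30×154 + 2.41×92 + 0.58×315 = 46.2 + 221.72 + 182.7 = 450.62
ΣP(Feb 2014)·Q(Jan 2014) = 0.30×165 + 2.41×96 + 0.58×250 = 49.5 + 231.36 + 145 = 425.86
Index = 450.62 / 425.86 × 100 = 105.8141

105.8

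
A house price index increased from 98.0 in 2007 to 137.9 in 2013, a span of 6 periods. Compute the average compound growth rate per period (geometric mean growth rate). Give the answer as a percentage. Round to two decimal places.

Growth factor = (137.9/98.0)^(1/6) = (1.407143)^(1/6) = 1.058578
Growth rate = 1.058578 − 1 = 0.058578 = 5.8578%

5.86%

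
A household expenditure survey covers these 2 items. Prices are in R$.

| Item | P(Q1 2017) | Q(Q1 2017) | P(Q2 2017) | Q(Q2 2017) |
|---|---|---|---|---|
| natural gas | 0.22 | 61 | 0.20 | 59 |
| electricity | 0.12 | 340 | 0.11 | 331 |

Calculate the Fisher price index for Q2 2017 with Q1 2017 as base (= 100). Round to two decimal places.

Laspeyres component (base-period weights):
ΣP(Q2 2017)Q(Q1 2017) = 0.20×61 + 0.11×340 = 12.2 + 37.4 = 49.6
ΣP(Q1 2017)Q(Q1 2017) = 0.22×61 + 0.12×340 = 13.42 + 40.8 = 54.22
L = 49.6 / 54.22 × 100 = 91.4792
Paasche component (current-period weights):
ΣP(Q2 2017)Q(Q2 2017) = 0.20×59 + 0.11×331 = 11.8 + 36.41 = 48.21
ΣP(Q1 2017)Q(Q2 2017) = 0.22×59 + 0.12×331 = 12.98 + 39.72 = 52.7
P = 48.21 / 52.7 × 100 = 91.4801
Fisher = √(L × P) = √(91.4792 × 91.4801) = 91.4796

91.48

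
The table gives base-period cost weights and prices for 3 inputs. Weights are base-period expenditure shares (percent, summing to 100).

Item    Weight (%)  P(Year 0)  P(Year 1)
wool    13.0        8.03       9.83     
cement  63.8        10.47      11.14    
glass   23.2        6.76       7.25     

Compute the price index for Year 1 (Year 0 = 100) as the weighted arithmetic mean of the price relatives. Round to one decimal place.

108.7

wool: 13.0 × (9.83/8.03) = 13.0 × 1.224159 = 15.9141
cement: 63.8 × (11.14/10.47) = 63.8 × 1.063992 = 67.8827
glass: 23.2 × (7.25/6.76) = 23.2 × 1.072485 = 24.8817
Index = Σ wᵢ·(p₁ᵢ/p₀ᵢ) = 15.9141 + 67.8827 + 24.8817 = 108.6784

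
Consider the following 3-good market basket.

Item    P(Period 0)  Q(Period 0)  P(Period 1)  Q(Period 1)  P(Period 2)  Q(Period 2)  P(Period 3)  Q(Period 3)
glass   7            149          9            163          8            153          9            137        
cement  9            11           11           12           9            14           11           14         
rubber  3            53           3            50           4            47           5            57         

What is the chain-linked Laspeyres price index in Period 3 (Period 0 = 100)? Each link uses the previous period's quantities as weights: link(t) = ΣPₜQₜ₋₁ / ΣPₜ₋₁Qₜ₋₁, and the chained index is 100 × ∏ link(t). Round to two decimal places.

131.86

Link Period 0→Period 1:
ΣP(Period 1)Q(Period 0) = 9×149 + 11×11 + 3×53 = 1341 + 121 + 159 = 1621
ΣP(Period 0)Q(Period 0) = 7×149 + 9×11 + 3×53 = 1043 + 99 + 159 = 1301
link = 1621/1301 = 1.245965
Link Period 1→Period 2:
ΣP(Period 2)Q(Period 1) = 8×163 + 9×12 + 4×50 = 1304 + 108 + 200 = 1612
ΣP(Period 1)Q(Period 1) = 9×163 + 11×12 + 3×50 = 1467 + 132 + 150 = 1749
link = 1612/1749 = 0.921670
Link Period 2→Period 3:
ΣP(Period 3)Q(Period 2) = 9×153 + 11×14 + 5×47 = 1377 + 154 + 235 = 1766
ΣP(Period 2)Q(Period 2) = 8×153 + 9×14 + 4×47 = 1224 + 126 + 188 = 1538
link = 1766/1538 = 1.148244
Chained index = 100 × 1.245965 × 0.921670 × 1.148244 = 131.8607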